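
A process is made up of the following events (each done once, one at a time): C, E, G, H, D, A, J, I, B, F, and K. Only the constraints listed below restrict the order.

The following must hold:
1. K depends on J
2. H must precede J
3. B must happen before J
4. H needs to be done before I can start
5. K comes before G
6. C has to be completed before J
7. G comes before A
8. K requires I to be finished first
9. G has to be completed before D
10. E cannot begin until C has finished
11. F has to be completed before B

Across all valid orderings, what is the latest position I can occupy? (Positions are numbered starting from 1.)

7

The events that are forced after I, directly or by a chain of constraints, are G, D, A, K. That's 4 events.
With 4 mandatory successors out of 11 events total, the latest slot for I is 11−4 = 7, and it's reachable by doing all non-successors before I.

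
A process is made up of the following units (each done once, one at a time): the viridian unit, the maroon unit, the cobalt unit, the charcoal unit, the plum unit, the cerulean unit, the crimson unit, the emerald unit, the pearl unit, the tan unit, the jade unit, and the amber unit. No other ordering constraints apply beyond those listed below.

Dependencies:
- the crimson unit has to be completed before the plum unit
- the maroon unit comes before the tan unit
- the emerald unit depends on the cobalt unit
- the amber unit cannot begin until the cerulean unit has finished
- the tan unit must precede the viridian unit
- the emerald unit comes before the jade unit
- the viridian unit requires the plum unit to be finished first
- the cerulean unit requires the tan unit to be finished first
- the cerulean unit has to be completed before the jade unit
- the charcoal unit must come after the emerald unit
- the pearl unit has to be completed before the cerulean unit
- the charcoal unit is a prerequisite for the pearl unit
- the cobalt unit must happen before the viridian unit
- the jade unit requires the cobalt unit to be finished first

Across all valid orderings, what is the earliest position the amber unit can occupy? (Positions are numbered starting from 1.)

8

The units that are forced before the amber unit, directly or transitively, are the maroon unit, the cobalt unit, the charcoal unit, the cerulean unit, the emerald unit, the pearl unit, the tan unit. That's 7 units.
With 7 mandatory predecessors, the earliest the amber unit can sit is position 7+1 = 8, and placing just those 7 first achieves it.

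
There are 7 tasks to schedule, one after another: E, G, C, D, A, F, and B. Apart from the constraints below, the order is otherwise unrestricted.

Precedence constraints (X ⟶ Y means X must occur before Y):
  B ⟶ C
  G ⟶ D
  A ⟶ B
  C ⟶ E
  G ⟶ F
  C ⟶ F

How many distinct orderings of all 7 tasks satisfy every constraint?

38

The tasks with no prerequisites are G, A; any of them can be placed first.
Counting all ways to extend the partial order to a total order gives 38.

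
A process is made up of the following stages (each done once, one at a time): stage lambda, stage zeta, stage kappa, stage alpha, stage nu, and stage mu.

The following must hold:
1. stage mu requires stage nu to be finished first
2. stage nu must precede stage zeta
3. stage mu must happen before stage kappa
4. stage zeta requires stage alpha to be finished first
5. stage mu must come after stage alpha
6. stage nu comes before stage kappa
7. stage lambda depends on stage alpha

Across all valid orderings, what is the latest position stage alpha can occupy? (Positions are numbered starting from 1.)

The stages that are forced after stage alpha, directly or by a chain of constraints, are stage lambda, stage zeta, stage kappa, stage mu. That's 4 stages.
With 4 mandatory successors out of 6 stages total, the latest slot for stage alpha is 6−4 = 2, and it's reachable by doing all non-successors before stage alpha.

2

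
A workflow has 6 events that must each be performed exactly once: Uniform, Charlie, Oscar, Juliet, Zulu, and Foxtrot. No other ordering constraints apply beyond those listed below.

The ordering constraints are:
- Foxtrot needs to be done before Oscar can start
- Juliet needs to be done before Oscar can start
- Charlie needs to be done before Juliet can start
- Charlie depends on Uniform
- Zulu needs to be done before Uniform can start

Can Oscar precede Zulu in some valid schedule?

No

Following Zulu → Uniform → Charlie → Juliet → Oscar, Zulu must precede Oscar in every valid ordering.
So no valid ordering can have Oscar before Zulu.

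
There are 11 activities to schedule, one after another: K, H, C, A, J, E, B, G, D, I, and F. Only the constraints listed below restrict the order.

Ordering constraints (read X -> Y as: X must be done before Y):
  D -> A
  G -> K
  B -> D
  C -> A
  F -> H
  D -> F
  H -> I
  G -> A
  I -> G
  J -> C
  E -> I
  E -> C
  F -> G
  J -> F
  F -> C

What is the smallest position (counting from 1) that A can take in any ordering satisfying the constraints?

The activities that are forced before A, directly or transitively, are H, C, J, E, B, G, D, I, F. That's 9 activities.
With 9 mandatory predecessors, the earliest A can sit is position 9+1 = 10, and placing just those 9 first achieves it.

10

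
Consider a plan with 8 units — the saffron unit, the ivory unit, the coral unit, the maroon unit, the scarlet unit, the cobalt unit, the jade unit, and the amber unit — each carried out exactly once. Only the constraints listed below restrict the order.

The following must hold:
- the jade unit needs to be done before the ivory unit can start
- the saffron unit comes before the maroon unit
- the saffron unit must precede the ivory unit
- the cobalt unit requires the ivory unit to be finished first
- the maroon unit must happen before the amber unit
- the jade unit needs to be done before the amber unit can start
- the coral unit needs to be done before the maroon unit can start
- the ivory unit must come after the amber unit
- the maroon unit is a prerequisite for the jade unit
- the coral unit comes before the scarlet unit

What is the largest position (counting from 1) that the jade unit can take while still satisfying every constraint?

Following every chain forward from the jade unit, the units that must come later are the ivory unit, the cobalt unit, the amber unit — 3 of them.
So at least 3 units follow the jade unit, putting the jade unit no later than position 5. That position is achievable by scheduling everything else first.

5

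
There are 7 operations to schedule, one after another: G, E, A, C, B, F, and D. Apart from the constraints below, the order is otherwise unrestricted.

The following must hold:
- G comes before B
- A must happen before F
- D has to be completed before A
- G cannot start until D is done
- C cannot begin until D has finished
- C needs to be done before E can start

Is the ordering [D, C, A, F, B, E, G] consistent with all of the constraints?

No

The sequence places B ahead of G.
Since G is required before B, the ordering is invalid.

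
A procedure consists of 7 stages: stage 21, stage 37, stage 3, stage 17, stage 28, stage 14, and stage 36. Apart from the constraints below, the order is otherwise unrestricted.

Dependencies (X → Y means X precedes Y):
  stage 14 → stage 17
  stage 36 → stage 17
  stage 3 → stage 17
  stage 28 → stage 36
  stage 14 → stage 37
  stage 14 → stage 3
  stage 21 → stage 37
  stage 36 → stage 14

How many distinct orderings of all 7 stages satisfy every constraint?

15

The stages with no prerequisites are stage 21, stage 28; any of them can be placed first.
Systematically extending each partial ordering one stage at a time and counting, there are 15 complete orderings.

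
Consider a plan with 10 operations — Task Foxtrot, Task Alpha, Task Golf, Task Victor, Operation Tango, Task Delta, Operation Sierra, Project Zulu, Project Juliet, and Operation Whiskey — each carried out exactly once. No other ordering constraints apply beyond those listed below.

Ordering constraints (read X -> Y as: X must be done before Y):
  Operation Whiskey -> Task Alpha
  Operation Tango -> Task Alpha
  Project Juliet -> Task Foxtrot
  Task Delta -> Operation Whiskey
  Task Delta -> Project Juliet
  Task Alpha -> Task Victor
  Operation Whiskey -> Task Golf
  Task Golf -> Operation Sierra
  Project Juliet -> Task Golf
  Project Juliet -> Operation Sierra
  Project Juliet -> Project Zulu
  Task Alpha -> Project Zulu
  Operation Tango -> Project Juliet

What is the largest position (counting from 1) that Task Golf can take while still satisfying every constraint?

9

The only operation forced after Task Golf (directly or by a chain) is Operation Sierra.
So at least 1 operation follows Task Golf, putting Task Golf no later than position 9. That position is achievable by scheduling everything else first.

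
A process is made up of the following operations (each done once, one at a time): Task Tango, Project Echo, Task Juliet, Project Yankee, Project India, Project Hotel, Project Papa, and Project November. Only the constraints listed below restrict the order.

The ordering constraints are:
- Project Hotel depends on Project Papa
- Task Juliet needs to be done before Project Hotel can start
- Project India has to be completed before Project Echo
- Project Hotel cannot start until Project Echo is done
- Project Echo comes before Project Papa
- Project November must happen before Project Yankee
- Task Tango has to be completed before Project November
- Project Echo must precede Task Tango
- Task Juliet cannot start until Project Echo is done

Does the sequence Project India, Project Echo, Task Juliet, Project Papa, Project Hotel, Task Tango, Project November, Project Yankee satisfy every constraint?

Yes

Checking each listed constraint against this order: for instance, Project Echo is in position 2 and Task Tango in position 6, so that constraint holds — and the remaining constraints check out the same way.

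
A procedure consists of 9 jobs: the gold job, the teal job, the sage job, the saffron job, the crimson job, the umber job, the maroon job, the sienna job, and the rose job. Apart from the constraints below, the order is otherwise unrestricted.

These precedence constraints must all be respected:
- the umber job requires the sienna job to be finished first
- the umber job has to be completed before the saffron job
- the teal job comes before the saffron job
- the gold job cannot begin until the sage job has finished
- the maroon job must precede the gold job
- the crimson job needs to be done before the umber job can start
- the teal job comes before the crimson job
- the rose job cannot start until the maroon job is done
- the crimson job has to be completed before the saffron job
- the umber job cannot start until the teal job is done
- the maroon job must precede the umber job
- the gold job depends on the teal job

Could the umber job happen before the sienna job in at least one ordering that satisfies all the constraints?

Following the sienna job → the umber job, the sienna job must precede the umber job in every valid ordering.
Hence the umber job can never be scheduled before the sienna job.

No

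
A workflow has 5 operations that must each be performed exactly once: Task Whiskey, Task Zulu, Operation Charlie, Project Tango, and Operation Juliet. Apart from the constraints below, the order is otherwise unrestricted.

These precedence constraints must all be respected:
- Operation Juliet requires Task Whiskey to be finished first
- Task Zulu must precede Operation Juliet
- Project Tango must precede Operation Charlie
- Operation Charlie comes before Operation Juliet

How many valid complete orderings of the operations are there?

12

3 operations have no prerequisites (Task Whiskey, Task Zulu, Project Tango), so any of them could come first.
Systematically extending each partial ordering one operation at a time and counting, there are 12 complete orderings.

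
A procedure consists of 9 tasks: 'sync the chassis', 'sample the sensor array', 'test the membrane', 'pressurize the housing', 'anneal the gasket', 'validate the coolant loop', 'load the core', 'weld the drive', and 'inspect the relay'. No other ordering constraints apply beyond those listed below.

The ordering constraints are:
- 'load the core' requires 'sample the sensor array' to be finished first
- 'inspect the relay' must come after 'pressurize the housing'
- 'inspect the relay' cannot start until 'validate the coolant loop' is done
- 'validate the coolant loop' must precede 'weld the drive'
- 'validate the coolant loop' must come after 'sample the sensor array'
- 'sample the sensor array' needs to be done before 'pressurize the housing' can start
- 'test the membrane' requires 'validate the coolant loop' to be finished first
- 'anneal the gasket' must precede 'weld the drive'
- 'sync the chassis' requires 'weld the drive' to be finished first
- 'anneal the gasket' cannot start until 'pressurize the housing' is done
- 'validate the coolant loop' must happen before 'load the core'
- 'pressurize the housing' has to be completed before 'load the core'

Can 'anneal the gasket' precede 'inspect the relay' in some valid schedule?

No chain of constraints runs from 'inspect the relay' to 'anneal the gasket', so 'inspect the relay' is not required to come first.
That means at least one valid schedule has 'anneal the gasket' before 'inspect the relay'.

Yes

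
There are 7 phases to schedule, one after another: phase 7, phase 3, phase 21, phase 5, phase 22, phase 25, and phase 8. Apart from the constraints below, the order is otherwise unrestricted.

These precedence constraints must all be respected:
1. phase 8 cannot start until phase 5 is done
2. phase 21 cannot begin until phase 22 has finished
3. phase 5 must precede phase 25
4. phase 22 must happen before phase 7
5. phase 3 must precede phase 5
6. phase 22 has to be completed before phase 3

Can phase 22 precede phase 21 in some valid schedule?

Yes

Phase 22 is actually forced before phase 21 by the constraints, so certainly some valid ordering has phase 22 first.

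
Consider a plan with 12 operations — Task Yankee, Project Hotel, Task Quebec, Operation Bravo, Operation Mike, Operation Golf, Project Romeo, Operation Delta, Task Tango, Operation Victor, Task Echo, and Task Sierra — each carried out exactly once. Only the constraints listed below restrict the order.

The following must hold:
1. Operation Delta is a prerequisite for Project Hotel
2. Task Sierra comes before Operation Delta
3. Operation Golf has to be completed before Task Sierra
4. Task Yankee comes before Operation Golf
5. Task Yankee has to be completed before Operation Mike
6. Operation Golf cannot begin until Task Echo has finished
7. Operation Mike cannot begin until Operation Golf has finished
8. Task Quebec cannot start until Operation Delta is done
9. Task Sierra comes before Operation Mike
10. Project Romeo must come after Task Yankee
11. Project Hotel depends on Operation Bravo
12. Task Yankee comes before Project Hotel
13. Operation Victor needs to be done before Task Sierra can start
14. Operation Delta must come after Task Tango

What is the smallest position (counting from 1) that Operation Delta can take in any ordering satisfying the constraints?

7

The operations that are forced before Operation Delta, directly or transitively, are Task Yankee, Operation Golf, Task Tango, Operation Victor, Task Echo, Task Sierra. That's 6 operations.
So at minimum 6 operations come before Operation Delta, putting Operation Delta no earlier than position 7. That position is achievable by scheduling exactly those predecessors first.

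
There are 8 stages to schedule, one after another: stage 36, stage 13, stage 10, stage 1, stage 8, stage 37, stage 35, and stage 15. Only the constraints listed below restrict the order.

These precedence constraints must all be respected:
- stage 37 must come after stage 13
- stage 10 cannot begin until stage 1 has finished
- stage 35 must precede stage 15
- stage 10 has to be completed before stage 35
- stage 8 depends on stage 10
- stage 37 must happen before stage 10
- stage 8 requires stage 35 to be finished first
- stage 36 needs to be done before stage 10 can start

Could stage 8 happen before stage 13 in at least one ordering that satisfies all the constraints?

The constraints give a chain stage 13 → stage 37 → stage 10 → stage 8, which forces stage 13 before stage 8.
So no valid ordering can have stage 8 before stage 13.

No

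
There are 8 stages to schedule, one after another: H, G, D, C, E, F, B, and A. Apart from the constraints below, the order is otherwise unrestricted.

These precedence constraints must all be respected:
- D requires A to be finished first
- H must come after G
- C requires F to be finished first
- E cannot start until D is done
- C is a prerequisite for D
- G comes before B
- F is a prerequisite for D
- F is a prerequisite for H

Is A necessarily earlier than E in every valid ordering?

Yes

There is a constraint chain A → D → E.
Hence A necessarily comes before E.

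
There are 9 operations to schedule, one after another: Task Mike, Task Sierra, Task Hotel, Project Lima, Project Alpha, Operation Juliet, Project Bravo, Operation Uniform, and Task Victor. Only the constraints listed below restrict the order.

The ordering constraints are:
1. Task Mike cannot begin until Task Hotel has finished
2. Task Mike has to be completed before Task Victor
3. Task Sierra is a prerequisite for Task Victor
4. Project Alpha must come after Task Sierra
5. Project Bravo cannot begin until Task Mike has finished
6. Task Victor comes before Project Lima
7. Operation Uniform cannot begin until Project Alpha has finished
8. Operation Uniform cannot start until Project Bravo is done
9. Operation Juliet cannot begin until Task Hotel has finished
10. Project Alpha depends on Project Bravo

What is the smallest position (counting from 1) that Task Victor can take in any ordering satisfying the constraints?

4

Every operation that must precede Task Victor has to come before it. Tracing all chains that end at Task Victor, those operations are: Task Mike, Task Sierra, Task Hotel — 3 in total.
So at minimum 3 operations come before Task Victor, putting Task Victor no earlier than position 4. That position is achievable by scheduling exactly those predecessors first.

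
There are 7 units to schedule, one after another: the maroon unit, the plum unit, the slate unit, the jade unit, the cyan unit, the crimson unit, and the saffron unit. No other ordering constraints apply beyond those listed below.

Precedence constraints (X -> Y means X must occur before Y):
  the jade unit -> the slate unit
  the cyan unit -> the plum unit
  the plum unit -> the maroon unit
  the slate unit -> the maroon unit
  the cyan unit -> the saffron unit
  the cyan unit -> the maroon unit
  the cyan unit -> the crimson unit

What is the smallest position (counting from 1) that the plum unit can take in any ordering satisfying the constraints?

2

The only unit forced before the plum unit (directly or transitively) is the cyan unit.
With 1 mandatory predecessor, the earliest the plum unit can sit is position 1+1 = 2, and placing just that one first achieves it.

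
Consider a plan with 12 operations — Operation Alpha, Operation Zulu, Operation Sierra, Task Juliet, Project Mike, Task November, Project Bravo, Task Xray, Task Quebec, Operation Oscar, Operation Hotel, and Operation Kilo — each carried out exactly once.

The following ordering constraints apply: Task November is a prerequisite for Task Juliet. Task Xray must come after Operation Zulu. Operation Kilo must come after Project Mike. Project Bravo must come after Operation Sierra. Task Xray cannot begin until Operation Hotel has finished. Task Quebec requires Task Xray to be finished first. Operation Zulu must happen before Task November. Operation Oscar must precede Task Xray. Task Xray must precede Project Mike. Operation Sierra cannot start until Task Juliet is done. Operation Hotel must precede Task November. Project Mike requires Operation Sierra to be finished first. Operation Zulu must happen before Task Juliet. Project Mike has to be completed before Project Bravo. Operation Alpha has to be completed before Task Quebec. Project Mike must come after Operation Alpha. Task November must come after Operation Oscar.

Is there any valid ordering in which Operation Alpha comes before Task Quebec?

Every valid ordering already has Operation Alpha before Task Quebec (the constraints require it), so in particular at least one does.

Yes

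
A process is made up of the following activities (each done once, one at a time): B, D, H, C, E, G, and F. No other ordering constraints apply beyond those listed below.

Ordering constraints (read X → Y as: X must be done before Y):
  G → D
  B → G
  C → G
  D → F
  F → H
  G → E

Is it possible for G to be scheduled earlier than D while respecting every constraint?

Yes

G is actually forced before D by the constraints, so certainly some valid ordering has G first.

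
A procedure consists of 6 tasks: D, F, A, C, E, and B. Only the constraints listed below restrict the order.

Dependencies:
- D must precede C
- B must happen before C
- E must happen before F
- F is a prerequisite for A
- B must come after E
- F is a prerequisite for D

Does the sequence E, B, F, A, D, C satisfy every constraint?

Checking each listed constraint against this order: for instance, B is in position 2 and C in position 6, so that constraint holds — and the remaining constraints check out the same way.

Yes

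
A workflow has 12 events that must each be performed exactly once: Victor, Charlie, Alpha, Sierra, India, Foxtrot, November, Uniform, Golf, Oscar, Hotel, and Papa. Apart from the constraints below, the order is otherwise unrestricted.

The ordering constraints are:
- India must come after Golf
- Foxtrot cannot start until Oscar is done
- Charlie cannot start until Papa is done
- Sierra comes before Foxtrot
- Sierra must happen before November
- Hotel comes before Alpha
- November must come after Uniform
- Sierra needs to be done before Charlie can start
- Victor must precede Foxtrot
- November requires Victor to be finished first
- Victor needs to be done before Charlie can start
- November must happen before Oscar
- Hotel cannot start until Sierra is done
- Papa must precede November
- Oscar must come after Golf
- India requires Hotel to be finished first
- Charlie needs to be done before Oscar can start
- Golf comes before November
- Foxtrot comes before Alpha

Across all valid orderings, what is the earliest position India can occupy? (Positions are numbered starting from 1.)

4

The events that are forced before India, directly or transitively, are Sierra, Golf, Hotel. That's 3 events.
So at minimum 3 events come before India, putting India no earlier than position 4. That position is achievable by scheduling exactly those predecessors first.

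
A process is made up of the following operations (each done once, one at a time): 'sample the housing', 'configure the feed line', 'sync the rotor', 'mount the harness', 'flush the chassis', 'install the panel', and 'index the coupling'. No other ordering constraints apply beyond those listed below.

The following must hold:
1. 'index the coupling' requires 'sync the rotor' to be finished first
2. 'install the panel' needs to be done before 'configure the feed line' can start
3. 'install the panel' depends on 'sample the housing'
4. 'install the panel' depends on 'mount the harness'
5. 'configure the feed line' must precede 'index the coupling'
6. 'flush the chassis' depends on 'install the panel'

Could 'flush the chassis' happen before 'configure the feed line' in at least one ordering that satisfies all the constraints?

No chain of constraints runs from 'configure the feed line' to 'flush the chassis', so 'configure the feed line' is not required to come first.
So a valid ordering placing 'flush the chassis' earlier than 'configure the feed line' exists.

Yes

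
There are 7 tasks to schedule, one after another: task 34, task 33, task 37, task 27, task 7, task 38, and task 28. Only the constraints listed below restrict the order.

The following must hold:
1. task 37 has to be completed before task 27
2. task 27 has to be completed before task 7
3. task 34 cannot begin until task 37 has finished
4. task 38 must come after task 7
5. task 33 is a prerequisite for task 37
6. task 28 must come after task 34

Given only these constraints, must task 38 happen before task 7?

No

In fact the dependencies run the other way: task 7 → task 38.
So task 38 never precedes task 7.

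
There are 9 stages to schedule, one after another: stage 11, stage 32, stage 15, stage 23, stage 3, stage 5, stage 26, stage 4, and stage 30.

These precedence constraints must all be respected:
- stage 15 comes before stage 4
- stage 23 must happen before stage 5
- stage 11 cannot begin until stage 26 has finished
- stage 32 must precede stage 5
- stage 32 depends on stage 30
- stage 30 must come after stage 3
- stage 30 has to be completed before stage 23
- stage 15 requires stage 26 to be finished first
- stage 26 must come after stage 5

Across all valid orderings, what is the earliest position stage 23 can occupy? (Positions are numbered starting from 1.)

The stages that are forced before stage 23, directly or transitively, are stage 3, stage 30. That's 2 stages.
So at minimum 2 stages come before stage 23, putting stage 23 no earlier than position 3. That position is achievable by scheduling exactly those predecessors first.

3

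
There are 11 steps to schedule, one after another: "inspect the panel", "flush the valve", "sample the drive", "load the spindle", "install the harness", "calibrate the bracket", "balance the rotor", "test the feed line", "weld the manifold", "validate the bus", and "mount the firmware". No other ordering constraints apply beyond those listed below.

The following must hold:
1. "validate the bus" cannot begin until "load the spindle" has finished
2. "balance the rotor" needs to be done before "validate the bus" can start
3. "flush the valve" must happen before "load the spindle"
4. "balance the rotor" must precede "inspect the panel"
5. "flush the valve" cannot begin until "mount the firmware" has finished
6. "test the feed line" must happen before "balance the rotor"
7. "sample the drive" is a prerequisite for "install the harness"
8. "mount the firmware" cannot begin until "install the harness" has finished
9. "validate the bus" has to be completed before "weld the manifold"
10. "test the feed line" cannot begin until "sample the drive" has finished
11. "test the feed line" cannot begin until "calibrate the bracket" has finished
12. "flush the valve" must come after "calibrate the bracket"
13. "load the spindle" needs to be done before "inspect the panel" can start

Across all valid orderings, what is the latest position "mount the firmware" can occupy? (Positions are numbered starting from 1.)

The steps that are forced after "mount the firmware", directly or by a chain of constraints, are "inspect the panel", "flush the valve", "load the spindle", "weld the manifold", "validate the bus". That's 5 steps.
So at least 5 steps follow "mount the firmware", putting "mount the firmware" no later than position 6. That position is achievable by scheduling everything else first.

6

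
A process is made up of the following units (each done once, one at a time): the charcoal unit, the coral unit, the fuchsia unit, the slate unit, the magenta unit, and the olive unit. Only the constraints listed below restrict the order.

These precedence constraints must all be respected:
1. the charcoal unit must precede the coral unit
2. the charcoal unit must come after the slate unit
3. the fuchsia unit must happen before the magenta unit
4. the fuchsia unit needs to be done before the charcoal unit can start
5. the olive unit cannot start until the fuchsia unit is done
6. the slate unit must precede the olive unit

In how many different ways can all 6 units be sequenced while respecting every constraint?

27

2 units have no prerequisites (the fuchsia unit, the slate unit), so any of them could come first.
Enumerating by repeatedly choosing an available unit (one whose prerequisites are all placed) gives 27 distinct complete orderings.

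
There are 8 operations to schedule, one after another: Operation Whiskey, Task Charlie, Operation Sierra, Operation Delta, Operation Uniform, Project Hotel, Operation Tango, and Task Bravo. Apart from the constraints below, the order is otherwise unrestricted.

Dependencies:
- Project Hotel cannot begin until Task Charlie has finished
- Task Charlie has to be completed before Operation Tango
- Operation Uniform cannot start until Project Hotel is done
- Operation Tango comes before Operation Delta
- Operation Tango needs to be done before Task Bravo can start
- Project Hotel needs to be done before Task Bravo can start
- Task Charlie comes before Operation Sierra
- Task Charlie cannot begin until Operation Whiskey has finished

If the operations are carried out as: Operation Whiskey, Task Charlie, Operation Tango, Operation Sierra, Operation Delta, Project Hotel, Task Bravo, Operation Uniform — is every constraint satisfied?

Yes

Going through the constraints one by one, each required predecessor appears earlier in the sequence than its dependent — e.g. Operation Tango (position 3) is before Task Bravo (position 7), as required.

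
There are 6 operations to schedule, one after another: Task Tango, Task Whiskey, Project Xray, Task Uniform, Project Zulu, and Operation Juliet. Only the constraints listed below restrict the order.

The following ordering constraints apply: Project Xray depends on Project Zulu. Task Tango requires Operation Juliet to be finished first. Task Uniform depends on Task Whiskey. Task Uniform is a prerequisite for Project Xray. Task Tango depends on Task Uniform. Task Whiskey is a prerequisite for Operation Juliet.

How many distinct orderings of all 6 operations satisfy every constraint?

21

The operations with no prerequisites are Task Whiskey, Project Zulu; any of them can be placed first.
Counting all ways to extend the partial order to a total order gives 21.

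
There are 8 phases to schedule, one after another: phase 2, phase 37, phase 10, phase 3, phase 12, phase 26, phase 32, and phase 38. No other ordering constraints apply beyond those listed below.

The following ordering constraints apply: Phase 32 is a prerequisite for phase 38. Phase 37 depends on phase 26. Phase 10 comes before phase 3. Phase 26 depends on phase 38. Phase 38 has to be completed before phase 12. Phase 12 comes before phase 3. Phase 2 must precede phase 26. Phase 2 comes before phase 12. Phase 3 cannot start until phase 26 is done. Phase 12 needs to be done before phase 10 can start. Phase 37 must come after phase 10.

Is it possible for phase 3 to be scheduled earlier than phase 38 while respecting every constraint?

No

There is a dependency chain phase 38 → phase 12 → phase 3, so phase 3 always comes after phase 38.
So no valid ordering can have phase 3 before phase 38.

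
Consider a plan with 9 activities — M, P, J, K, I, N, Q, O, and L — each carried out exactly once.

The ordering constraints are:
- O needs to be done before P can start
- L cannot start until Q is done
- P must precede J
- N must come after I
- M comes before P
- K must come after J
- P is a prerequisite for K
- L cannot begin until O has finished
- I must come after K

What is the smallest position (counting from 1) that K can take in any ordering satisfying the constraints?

Working backwards through the constraints from K, its full set of required predecessors is M, P, J, O — 4 of them.
So at minimum 4 activities come before K, putting K no earlier than position 5. That position is achievable by scheduling exactly those predecessors first.

5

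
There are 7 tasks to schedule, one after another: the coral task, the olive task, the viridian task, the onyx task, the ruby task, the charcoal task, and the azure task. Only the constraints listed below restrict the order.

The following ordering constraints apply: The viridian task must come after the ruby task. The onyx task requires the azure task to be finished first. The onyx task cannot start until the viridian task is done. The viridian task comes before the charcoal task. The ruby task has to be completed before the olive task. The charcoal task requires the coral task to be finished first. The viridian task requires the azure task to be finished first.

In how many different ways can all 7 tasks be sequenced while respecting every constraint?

The tasks with no prerequisites are the coral task, the ruby task, the azure task; any of them can be placed first.
Enumerating by repeatedly choosing an available task (one whose prerequisites are all placed) gives 93 distinct complete orderings.

93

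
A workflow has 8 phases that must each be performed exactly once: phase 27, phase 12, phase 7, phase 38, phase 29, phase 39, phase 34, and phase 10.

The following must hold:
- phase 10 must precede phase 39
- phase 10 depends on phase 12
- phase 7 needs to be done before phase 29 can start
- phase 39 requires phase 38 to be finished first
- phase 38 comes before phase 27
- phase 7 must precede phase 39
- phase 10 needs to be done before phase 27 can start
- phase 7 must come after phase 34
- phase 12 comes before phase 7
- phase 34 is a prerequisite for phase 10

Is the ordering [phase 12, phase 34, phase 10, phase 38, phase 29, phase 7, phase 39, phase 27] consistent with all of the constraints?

The sequence places phase 29 ahead of phase 7.
But one of the constraints requires phase 7 before phase 29, so this ordering violates it.

No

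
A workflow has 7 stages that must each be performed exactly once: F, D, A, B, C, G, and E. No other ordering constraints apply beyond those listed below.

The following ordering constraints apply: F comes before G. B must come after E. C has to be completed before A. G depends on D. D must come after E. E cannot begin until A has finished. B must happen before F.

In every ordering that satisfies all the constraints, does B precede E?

In fact the dependencies run the other way: E → B.
So B does not have to come before E — it cannot.

No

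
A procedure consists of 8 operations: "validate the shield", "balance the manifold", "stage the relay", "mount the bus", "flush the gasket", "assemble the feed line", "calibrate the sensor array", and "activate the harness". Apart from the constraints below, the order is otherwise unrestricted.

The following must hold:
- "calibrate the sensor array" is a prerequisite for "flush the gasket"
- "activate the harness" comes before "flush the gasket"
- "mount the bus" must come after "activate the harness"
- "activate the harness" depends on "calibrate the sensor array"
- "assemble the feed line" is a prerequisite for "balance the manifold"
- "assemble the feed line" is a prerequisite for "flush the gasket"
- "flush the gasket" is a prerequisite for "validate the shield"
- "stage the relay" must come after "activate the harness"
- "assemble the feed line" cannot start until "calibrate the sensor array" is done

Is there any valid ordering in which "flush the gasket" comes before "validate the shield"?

"flush the gasket" is actually forced before "validate the shield" by the constraints, so certainly some valid ordering has "flush the gasket" first.

Yes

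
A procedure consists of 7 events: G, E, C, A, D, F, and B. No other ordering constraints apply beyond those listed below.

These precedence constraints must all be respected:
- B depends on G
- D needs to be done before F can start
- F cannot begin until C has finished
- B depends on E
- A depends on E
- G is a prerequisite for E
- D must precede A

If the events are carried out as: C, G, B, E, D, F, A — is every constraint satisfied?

No

The sequence places B ahead of E.
But one of the constraints requires E before B, so this ordering violates it.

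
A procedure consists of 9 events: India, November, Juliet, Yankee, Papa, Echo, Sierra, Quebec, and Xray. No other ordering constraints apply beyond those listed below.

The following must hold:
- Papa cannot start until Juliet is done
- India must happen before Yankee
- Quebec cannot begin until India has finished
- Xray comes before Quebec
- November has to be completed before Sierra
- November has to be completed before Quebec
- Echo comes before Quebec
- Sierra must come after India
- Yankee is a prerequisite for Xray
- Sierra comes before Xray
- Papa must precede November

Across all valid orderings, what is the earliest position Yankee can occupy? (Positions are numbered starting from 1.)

Working backwards through the constraints from Yankee, its only required predecessor is India.
With 1 mandatory predecessor, the earliest Yankee can sit is position 1+1 = 2, and placing just that one first achieves it.

2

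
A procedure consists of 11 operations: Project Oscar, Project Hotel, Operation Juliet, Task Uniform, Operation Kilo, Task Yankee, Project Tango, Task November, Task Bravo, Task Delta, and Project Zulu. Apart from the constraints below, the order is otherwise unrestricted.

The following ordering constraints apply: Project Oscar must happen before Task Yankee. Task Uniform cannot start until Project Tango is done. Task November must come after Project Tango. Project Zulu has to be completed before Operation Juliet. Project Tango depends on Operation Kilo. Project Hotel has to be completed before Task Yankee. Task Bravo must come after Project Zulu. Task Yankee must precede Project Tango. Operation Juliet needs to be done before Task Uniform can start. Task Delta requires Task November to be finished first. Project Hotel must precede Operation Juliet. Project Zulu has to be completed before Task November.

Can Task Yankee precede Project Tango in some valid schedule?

Task Yankee is actually forced before Project Tango by the constraints, so certainly some valid ordering has Task Yankee first.

Yes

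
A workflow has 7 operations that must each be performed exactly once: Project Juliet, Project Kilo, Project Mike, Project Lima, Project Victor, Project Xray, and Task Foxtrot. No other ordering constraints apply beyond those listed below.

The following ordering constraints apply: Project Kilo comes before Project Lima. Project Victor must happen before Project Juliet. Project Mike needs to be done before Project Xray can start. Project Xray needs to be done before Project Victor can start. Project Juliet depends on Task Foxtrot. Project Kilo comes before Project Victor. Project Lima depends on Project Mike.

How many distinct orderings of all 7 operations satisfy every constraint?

The operations with no prerequisites are Project Kilo, Project Mike, Task Foxtrot; any of them can be placed first.
Counting all ways to extend the partial order to a total order gives 63.

63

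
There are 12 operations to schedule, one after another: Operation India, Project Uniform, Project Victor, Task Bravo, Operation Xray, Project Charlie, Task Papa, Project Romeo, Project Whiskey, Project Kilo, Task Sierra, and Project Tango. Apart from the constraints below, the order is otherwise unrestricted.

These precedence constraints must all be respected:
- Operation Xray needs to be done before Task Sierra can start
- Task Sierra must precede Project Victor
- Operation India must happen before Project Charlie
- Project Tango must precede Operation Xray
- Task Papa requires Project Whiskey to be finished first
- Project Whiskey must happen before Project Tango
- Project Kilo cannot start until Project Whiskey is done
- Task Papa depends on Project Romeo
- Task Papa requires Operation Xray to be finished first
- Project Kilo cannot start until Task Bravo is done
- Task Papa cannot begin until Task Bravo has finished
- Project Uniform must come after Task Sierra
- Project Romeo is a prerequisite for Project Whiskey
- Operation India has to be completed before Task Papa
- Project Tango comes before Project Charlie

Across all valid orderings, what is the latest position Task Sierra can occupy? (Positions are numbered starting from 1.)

10

Every operation that must follow Task Sierra has to come after it. Tracing all chains starting from Task Sierra, those operations are: Project Uniform, Project Victor — 2 in total.
So at least 2 operations follow Task Sierra, putting Task Sierra no later than position 10. That position is achievable by scheduling everything else first.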